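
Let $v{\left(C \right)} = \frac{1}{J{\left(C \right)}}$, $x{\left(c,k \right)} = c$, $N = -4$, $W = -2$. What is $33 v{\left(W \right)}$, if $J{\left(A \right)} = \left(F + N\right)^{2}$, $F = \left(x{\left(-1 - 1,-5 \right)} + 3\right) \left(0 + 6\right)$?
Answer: $\frac{33}{4} \approx 8.25$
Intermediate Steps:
$F = 6$ ($F = \left(\left(-1 - 1\right) + 3\right) \left(0 + 6\right) = \left(\left(-1 - 1\right) + 3\right) 6 = \left(-2 + 3\right) 6 = 1 \cdot 6 = 6$)
$J{\left(A \right)} = 4$ ($J{\left(A \right)} = \left(6 - 4\right)^{2} = 2^{2} = 4$)
$v{\left(C \right)} = \frac{1}{4}$
$33 v{\left(W \right)} = 33 \cdot \frac{1}{4} = \frac{33}{4}$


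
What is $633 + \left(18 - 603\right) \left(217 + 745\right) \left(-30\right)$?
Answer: $16883733$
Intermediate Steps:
$633 + \left(18 - 603\right) \left(217 + 745\right) \left(-30\right) = 633 + \left(-585\right) 962 \left(-30\right) = 633 - -16883100 = 633 + 16883100 = 16883733$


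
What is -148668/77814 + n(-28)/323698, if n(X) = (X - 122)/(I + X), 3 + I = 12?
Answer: -76194623243/39881373939 ≈ -1.9105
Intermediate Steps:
I = 9 (I = -3 + 12 = 9)
n(X) = (-122 + X)/(9 + X) (n(X) = (X - 122)/(9 + X) = (-122 + X)/(9 + X))
-148668/77814 + n(-28)/323698 = -148668/77814 + ((-122 - 28)/(9 - 28))/323698 = -148668*1/77814 + (-150/(-19))*(1/323698) = -24778/12969 - 1/19*(-150)*(1/323698) = -24778/12969 + (150/19)*(1/323698) = -24778/12969 + 75/3075131 = -76194623243/39881373939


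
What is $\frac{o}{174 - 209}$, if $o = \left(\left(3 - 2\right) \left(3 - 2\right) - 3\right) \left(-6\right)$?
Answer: $- \frac{12}{35} \approx -0.34286$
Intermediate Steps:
$o = 12$ ($o = \left(1 \cdot 1 - 3\right) \left(-6\right) = \left(1 - 3\right) \left(-6\right) = \left(-2\right) \left(-6\right) = 12$)
$\frac{o}{174 - 209} = \frac{12}{174 - 209} = \frac{12}{-35} = 12 \left(- \frac{1}{35}\right) = - \frac{12}{35}$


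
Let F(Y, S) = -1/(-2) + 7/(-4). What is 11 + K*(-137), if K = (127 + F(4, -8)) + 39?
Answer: -90239/4 ≈ -22560.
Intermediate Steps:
F(Y, S) = -5/4 (F(Y, S) = -1*(-½) + 7*(-¼) = ½ - 7/4 = -5/4)
K = 659/4 (K = (127 - 5/4) + 39 = 503/4 + 39 = 659/4 ≈ 164.75)
11 + K*(-137) = 11 + (659/4)*(-137) = 11 - 90283/4 = -90239/4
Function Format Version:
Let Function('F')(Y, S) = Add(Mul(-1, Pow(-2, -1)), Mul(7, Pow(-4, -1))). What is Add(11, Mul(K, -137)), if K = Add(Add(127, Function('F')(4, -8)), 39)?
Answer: Rational(-90239, 4) ≈ -22560.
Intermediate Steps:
Function('F')(Y, S) = Rational(-5, 4) (Function('F')(Y, S) = Add(Mul(-1, Rational(-1, 2)), Mul(7, Rational(-1, 4))) = Add(Rational(1, 2), Rational(-7, 4)) = Rational(-5, 4))
K = Rational(659, 4) (K = Add(Add(127, Rational(-5, 4)), 39) = Add(Rational(503, 4), 39) = Rational(659, 4) ≈ 164.75)
Add(11, Mul(K, -137)) = Add(11, Mul(Rational(659, 4), -137)) = Add(11, Rational(-90283, 4)) = Rational(-90239, 4)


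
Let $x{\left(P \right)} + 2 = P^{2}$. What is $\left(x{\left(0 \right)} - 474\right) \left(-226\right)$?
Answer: $107576$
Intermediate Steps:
$x{\left(P \right)} = -2 + P^{2}$
$\left(x{\left(0 \right)} - 474\right) \left(-226\right) = \left(\left(-2 + 0^{2}\right) - 474\right) \left(-226\right) = \left(\left(-2 + 0\right) - 474\right) \left(-226\right) = \left(-2 - 474\right) \left(-226\right) = \left(-476\right) \left(-226\right) = 107576$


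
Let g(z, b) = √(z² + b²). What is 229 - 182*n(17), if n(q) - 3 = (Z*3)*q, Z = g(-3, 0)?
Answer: -28163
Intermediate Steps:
g(z, b) = √(b² + z²)
Z = 3 (Z = √(0² + (-3)²) = √(0 + 9) = √9 = 3)
n(q) = 3 + 9*q (n(q) = 3 + (3*3)*q = 3 + 9*q)
229 - 182*n(17) = 229 - 182*(3 + 9*17) = 229 - 182*(3 + 153) = 229 - 182*156 = 229 - 28392 = -28163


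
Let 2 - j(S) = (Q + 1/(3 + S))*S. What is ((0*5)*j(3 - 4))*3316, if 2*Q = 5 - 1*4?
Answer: 0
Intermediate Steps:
Q = 1/2 (Q = (5 - 1*4)/2 = (5 - 4)/2 = (1/2)*1 = 1/2 ≈ 0.50000)
j(S) = 2 - S*(1/2 + 1/(3 + S)) (j(S) = 2 - (1/2 + 1/(3 + S))*S = 2 - S*(1/2 + 1/(3 + S)))
((0*5)*j(3 - 4))*3316 = ((0*5)*((12 - (3 - 4) - (3 - 4)**2)/(2*(3 + (3 - 4)))))*3316 = (0*((12 - 1*(-1) - 1*(-1)**2)/(2*(3 - 1))))*3316 = (0*((1/2)*(12 + 1 - 1*1)/2))*3316 = (0*((1/2)*(1/2)*(12 + 1 - 1)))*3316 = (0*((1/2)*(1/2)*12))*3316 = (0*3)*3316 = 0*3316 = 0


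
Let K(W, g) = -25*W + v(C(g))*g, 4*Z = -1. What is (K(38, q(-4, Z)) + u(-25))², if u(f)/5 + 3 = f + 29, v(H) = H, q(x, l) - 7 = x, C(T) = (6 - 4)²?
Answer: 870489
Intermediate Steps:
Z = -¼ (Z = (¼)*(-1) = -¼ ≈ -0.25000)
C(T) = 4 (C(T) = 2² = 4)
q(x, l) = 7 + x
K(W, g) = -25*W + 4*g
u(f) = 130 + 5*f (u(f) = -15 + 5*(f + 29) = -15 + 5*(29 + f) = -15 + (145 + 5*f) = 130 + 5*f)
(K(38, q(-4, Z)) + u(-25))² = ((-25*38 + 4*(7 - 4)) + (130 + 5*(-25)))² = ((-950 + 4*3) + (130 - 125))² = ((-950 + 12) + 5)² = (-938 + 5)² = (-933)² = 870489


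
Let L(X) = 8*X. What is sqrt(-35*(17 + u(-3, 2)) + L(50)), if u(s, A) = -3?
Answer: 3*I*sqrt(10) ≈ 9.4868*I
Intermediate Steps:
sqrt(-35*(17 + u(-3, 2)) + L(50)) = sqrt(-35*(17 - 3) + 8*50) = sqrt(-35*14 + 400) = sqrt(-490 + 400) = sqrt(-90) = 3*I*sqrt(10)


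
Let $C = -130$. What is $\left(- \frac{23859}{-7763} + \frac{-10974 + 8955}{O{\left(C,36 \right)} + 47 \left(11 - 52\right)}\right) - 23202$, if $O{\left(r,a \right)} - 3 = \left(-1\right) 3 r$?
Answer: $- \frac{276247398081}{11908442} \approx -23198.0$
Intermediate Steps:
$O{\left(r,a \right)} = 3 - 3 r$ ($O{\left(r,a \right)} = 3 + \left(-1\right) 3 r = 3 - 3 r$)
$\left(- \frac{23859}{-7763} + \frac{-10974 + 8955}{O{\left(C,36 \right)} + 47 \left(11 - 52\right)}\right) - 23202 = \left(- \frac{23859}{-7763} + \frac{-10974 + 8955}{\left(3 - -390\right) + 47 \left(11 - 52\right)}\right) - 23202 = \left(\left(-23859\right) \left(- \frac{1}{7763}\right) - \frac{2019}{\left(3 + 390\right) + 47 \left(-41\right)}\right) - 23202 = \left(\frac{23859}{7763} - \frac{2019}{393 - 1927}\right) - 23202 = \left(\frac{23859}{7763} - \frac{2019}{-1534}\right) - 23202 = \left(\frac{23859}{7763} - - \frac{2019}{1534}\right) - 23202 = \left(\frac{23859}{7763} + \frac{2019}{1534}\right) - 23202 = \frac{52273203}{11908442} - 23202 = - \frac{276247398081}{11908442}$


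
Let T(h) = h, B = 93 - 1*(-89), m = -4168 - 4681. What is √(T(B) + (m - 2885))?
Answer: 76*I*√2 ≈ 107.48*I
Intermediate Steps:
m = -8849
B = 182 (B = 93 + 89 = 182)
√(T(B) + (m - 2885)) = √(182 + (-8849 - 2885)) = √(182 - 11734) = √(-11552) = 76*I*√2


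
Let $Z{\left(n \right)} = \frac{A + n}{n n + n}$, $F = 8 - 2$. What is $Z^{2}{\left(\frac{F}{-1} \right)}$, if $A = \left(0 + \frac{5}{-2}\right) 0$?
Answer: $\frac{1}{25} \approx 0.04$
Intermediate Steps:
$A = 0$ ($A = \left(0 + 5 \left(- \frac{1}{2}\right)\right) 0 = \left(0 - \frac{5}{2}\right) 0 = \left(- \frac{5}{2}\right) 0 = 0$)
$F = 6$ ($F = 8 - 2 = 6$)
$Z{\left(n \right)} = \frac{n}{n + n^{2}}$ ($Z{\left(n \right)} = \frac{0 + n}{n n + n} = \frac{n}{n^{2} + n} = \frac{n}{n + n^{2}}$)
$Z^{2}{\left(\frac{F}{-1} \right)} = \left(\frac{1}{1 + \frac{6}{-1}}\right)^{2} = \left(\frac{1}{1 + 6 \left(-1\right)}\right)^{2} = \left(\frac{1}{1 - 6}\right)^{2} = \left(\frac{1}{-5}\right)^{2} = \left(- \frac{1}{5}\right)^{2} = \frac{1}{25}$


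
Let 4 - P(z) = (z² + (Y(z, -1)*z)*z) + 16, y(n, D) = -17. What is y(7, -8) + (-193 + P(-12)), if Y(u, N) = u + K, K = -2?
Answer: 1650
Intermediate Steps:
Y(u, N) = -2 + u (Y(u, N) = u - 2 = -2 + u)
P(z) = -12 - z² - z²*(-2 + z) (P(z) = 4 - ((z² + ((-2 + z)*z)*z) + 16) = 4 - ((z² + (z*(-2 + z))*z) + 16) = 4 - ((z² + z²*(-2 + z)) + 16) = 4 - (16 + z² + z²*(-2 + z)) = 4 + (-16 - z² - z²*(-2 + z)) = -12 - z² - z²*(-2 + z))
y(7, -8) + (-193 + P(-12)) = -17 + (-193 + (-12 + (-12)² - 1*(-12)³)) = -17 + (-193 + (-12 + 144 - 1*(-1728))) = -17 + (-193 + (-12 + 144 + 1728)) = -17 + (-193 + 1860) = -17 + 1667 = 1650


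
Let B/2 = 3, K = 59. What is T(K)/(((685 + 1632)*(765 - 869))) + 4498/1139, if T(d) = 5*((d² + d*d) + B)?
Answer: 10040301/2639063 ≈ 3.8045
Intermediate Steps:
B = 6 (B = 2*3 = 6)
T(d) = 30 + 10*d² (T(d) = 5*((d² + d*d) + 6) = 5*((d² + d²) + 6) = 5*(2*d² + 6) = 5*(6 + 2*d²) = 30 + 10*d²)
T(K)/(((685 + 1632)*(765 - 869))) + 4498/1139 = (30 + 10*59²)/(((685 + 1632)*(765 - 869))) + 4498/1139 = (30 + 10*3481)/((2317*(-104))) + 4498*(1/1139) = (30 + 34810)/(-240968) + 4498/1139 = 34840*(-1/240968) + 4498/1139 = -335/2317 + 4498/1139 = 10040301/2639063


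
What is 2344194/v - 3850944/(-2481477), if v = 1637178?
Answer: 673430238365/225701086217 ≈ 2.9837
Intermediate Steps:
2344194/v - 3850944/(-2481477) = 2344194/1637178 - 3850944/(-2481477) = 2344194*(1/1637178) - 3850944*(-1/2481477) = 390699/272863 + 1283648/827159 = 673430238365/225701086217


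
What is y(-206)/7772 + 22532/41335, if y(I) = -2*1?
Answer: 87518017/160627810 ≈ 0.54485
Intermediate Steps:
y(I) = -2
y(-206)/7772 + 22532/41335 = -2/7772 + 22532/41335 = -2*1/7772 + 22532*(1/41335) = -1/3886 + 22532/41335 = 87518017/160627810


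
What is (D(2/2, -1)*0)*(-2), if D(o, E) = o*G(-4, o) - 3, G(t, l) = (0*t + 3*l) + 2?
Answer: 0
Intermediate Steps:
G(t, l) = 2 + 3*l (G(t, l) = (0 + 3*l) + 2 = 3*l + 2 = 2 + 3*l)
D(o, E) = -3 + o*(2 + 3*o) (D(o, E) = o*(2 + 3*o) - 3 = -3 + o*(2 + 3*o))
(D(2/2, -1)*0)*(-2) = ((-3 + (2/2)*(2 + 3*(2/2)))*0)*(-2) = ((-3 + (2*(½))*(2 + 3*(2*(½))))*0)*(-2) = ((-3 + 1*(2 + 3*1))*0)*(-2) = ((-3 + 1*(2 + 3))*0)*(-2) = ((-3 + 1*5)*0)*(-2) = ((-3 + 5)*0)*(-2) = (2*0)*(-2) = 0*(-2) = 0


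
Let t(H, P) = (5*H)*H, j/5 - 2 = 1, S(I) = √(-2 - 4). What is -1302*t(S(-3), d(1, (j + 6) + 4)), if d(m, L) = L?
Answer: 39060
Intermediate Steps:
S(I) = I*√6 (S(I) = √(-6) = I*√6)
j = 15 (j = 10 + 5*1 = 10 + 5 = 15)
t(H, P) = 5*H²
-1302*t(S(-3), d(1, (j + 6) + 4)) = -6510*(I*√6)² = -6510*(-6) = -1302*(-30) = 39060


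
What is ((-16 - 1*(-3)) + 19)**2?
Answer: 36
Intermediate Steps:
((-16 - 1*(-3)) + 19)**2 = ((-16 + 3) + 19)**2 = (-13 + 19)**2 = 6**2 = 36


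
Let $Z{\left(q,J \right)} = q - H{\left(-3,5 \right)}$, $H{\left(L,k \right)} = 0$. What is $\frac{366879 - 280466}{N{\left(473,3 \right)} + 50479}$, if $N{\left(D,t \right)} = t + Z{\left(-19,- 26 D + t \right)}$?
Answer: $\frac{86413}{50463} \approx 1.7124$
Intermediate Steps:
$Z{\left(q,J \right)} = q$ ($Z{\left(q,J \right)} = q - 0 = q + 0 = q$)
$N{\left(D,t \right)} = -19 + t$ ($N{\left(D,t \right)} = t - 19 = -19 + t$)
$\frac{366879 - 280466}{N{\left(473,3 \right)} + 50479} = \frac{366879 - 280466}{\left(-19 + 3\right) + 50479} = \frac{86413}{-16 + 50479} = \frac{86413}{50463}$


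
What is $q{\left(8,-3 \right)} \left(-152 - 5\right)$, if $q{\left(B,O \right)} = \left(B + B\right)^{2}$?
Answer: $-40192$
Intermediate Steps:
$q{\left(B,O \right)} = 4 B^{2}$ ($q{\left(B,O \right)} = \left(2 B\right)^{2} = 4 B^{2}$)
$q{\left(8,-3 \right)} \left(-152 - 5\right) = 4 \cdot 8^{2} \left(-152 - 5\right) = 4 \cdot 64 \left(-157\right) = 256 \left(-157\right) = -40192$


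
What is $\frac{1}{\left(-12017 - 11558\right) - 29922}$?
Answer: $- \frac{1}{53497} \approx -1.8693 \cdot 10^{-5}$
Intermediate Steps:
$\frac{1}{\left(-12017 - 11558\right) - 29922} = \frac{1}{-23575 - 29922} = \frac{1}{-53497} = - \frac{1}{53497}$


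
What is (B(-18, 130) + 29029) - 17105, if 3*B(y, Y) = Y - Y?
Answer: 11924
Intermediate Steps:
B(y, Y) = 0 (B(y, Y) = (Y - Y)/3 = (1/3)*0 = 0)
(B(-18, 130) + 29029) - 17105 = (0 + 29029) - 17105 = 29029 - 17105 = 11924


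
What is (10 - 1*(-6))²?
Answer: 256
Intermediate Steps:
(10 - 1*(-6))² = (10 + 6)² = 16² = 256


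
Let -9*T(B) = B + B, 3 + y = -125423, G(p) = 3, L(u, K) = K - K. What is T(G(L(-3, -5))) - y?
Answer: 376276/3 ≈ 1.2543e+5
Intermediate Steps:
L(u, K) = 0
y = -125426 (y = -3 - 125423 = -125426)
T(B) = -2*B/9 (T(B) = -(B + B)/9 = -2*B/9)
T(G(L(-3, -5))) - y = -2/9*3 - 1*(-125426) = -⅔ + 125426 = 376276/3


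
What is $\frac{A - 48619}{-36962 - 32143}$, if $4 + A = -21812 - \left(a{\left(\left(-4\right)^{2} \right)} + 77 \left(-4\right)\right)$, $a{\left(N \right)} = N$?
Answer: $\frac{23381}{23035} \approx 1.015$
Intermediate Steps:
$A = -21524$ ($A = -4 - \left(21828 - 308\right) = -4 - 21520 = -21524$)
$\frac{A - 48619}{-36962 - 32143} = \frac{-21524 - 48619}{-36962 - 32143} = - \frac{70143}{-69105} = \left(-70143\right) \left(- \frac{1}{69105}\right) = \frac{23381}{23035}$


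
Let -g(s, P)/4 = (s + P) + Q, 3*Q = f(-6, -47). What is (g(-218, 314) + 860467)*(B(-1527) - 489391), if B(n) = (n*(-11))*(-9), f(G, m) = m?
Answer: -1652935046468/3 ≈ -5.5098e+11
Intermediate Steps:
Q = -47/3 (Q = (⅓)*(-47) = -47/3 ≈ -15.667)
g(s, P) = 188/3 - 4*P - 4*s (g(s, P) = -4*((s + P) - 47/3) = -4*((P + s) - 47/3) = -4*(-47/3 + P + s) = 188/3 - 4*P - 4*s)
B(n) = 99*n (B(n) = -11*n*(-9) = 99*n)
(g(-218, 314) + 860467)*(B(-1527) - 489391) = ((188/3 - 4*314 - 4*(-218)) + 860467)*(99*(-1527) - 489391) = ((188/3 - 1256 + 872) + 860467)*(-151173 - 489391) = (-964/3 + 860467)*(-640564) = (2580437/3)*(-640564) = -1652935046468/3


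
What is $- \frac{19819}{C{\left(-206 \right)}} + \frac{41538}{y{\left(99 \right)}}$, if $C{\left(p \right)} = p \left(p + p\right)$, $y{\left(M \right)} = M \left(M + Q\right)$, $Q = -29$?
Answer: $\frac{80668273}{14003880} \approx 5.7604$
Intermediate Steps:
$y{\left(M \right)} = M \left(-29 + M\right)$ ($y{\left(M \right)} = M \left(M - 29\right) = M \left(-29 + M\right)$)
$C{\left(p \right)} = 2 p^{2}$ ($C{\left(p \right)} = p 2 p = 2 p^{2}$)
$- \frac{19819}{C{\left(-206 \right)}} + \frac{41538}{y{\left(99 \right)}} = - \frac{19819}{2 \left(-206\right)^{2}} + \frac{41538}{99 \left(-29 + 99\right)} = - \frac{19819}{2 \cdot 42436} + \frac{41538}{99 \cdot 70} = - \frac{19819}{84872} + \frac{41538}{6930} = \left(-19819\right) \frac{1}{84872} + 41538 \cdot \frac{1}{6930} = - \frac{19819}{84872} + \frac{989}{165} = \frac{80668273}{14003880}$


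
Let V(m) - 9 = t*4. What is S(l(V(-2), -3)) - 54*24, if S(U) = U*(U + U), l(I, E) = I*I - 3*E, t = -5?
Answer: 32504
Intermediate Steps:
V(m) = -11 (V(m) = 9 - 5*4 = 9 - 20 = -11)
l(I, E) = I² - 3*E
S(U) = 2*U² (S(U) = U*(2*U) = 2*U²)
S(l(V(-2), -3)) - 54*24 = 2*((-11)² - 3*(-3))² - 54*24 = 2*(121 + 9)² - 1296 = 2*130² - 1296 = 2*16900 - 1296 = 33800 - 1296 = 32504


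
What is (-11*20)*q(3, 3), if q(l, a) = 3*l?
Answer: -1980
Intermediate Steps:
(-11*20)*q(3, 3) = (-11*20)*(3*3) = -220*9 = -1980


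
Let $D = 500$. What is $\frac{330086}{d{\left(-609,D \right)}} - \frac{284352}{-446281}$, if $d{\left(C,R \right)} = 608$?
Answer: $\frac{73741998091}{135669424} \approx 543.54$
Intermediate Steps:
$\frac{330086}{d{\left(-609,D \right)}} - \frac{284352}{-446281} = \frac{330086}{608} - \frac{284352}{-446281} = 330086 \cdot \frac{1}{608} - - \frac{284352}{446281} = \frac{165043}{304} + \frac{284352}{446281} = \frac{73741998091}{135669424}$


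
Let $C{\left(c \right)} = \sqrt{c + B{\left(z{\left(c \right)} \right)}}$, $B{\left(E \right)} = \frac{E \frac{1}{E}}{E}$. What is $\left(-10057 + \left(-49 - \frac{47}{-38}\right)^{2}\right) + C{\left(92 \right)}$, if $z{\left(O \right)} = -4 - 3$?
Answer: $- \frac{11228083}{1444} + \frac{\sqrt{4501}}{7} \approx -7766.1$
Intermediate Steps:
$z{\left(O \right)} = -7$
$B{\left(E \right)} = \frac{1}{E}$ ($B{\left(E \right)} = 1 \frac{1}{E} = \frac{1}{E}$)
$C{\left(c \right)} = \sqrt{- \frac{1}{7} + c}$ ($C{\left(c \right)} = \sqrt{c + \frac{1}{-7}} = \sqrt{c - \frac{1}{7}} = \sqrt{- \frac{1}{7} + c}$)
$\left(-10057 + \left(-49 - \frac{47}{-38}\right)^{2}\right) + C{\left(92 \right)} = \left(-10057 + \left(-49 - \frac{47}{-38}\right)^{2}\right) + \frac{\sqrt{-7 + 49 \cdot 92}}{7} = \left(-10057 + \left(-49 - - \frac{47}{38}\right)^{2}\right) + \frac{\sqrt{-7 + 4508}}{7} = \left(-10057 + \left(-49 + \frac{47}{38}\right)^{2}\right) + \frac{\sqrt{4501}}{7} = \left(-10057 + \left(- \frac{1815}{38}\right)^{2}\right) + \frac{\sqrt{4501}}{7} = \left(-10057 + \frac{3294225}{1444}\right) + \frac{\sqrt{4501}}{7} = - \frac{11228083}{1444} + \frac{\sqrt{4501}}{7}$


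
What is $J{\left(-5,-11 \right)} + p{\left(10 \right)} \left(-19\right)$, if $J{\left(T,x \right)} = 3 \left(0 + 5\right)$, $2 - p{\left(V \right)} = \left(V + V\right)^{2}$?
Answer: $7577$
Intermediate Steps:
$p{\left(V \right)} = 2 - 4 V^{2}$ ($p{\left(V \right)} = 2 - \left(V + V\right)^{2} = 2 - \left(2 V\right)^{2} = 2 - 4 V^{2}$)
$J{\left(T,x \right)} = 15$ ($J{\left(T,x \right)} = 3 \cdot 5 = 15$)
$J{\left(-5,-11 \right)} + p{\left(10 \right)} \left(-19\right) = 15 + \left(2 - 4 \cdot 10^{2}\right) \left(-19\right) = 15 + \left(2 - 400\right) \left(-19\right) = 15 - -7562 = 15 + 7562 = 7577$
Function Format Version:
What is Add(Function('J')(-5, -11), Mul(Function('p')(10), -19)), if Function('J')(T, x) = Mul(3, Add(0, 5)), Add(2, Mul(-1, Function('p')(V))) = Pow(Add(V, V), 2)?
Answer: 7577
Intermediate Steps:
Function('p')(V) = Add(2, Mul(-4, Pow(V, 2))) (Function('p')(V) = Add(2, Mul(-1, Pow(Add(V, V), 2))) = Add(2, Mul(-1, Pow(Mul(2, V), 2))) = Add(2, Mul(-1, Mul(4, Pow(V, 2)))) = Add(2, Mul(-4, Pow(V, 2))))
Function('J')(T, x) = 15 (Function('J')(T, x) = Mul(3, 5) = 15)
Add(Function('J')(-5, -11), Mul(Function('p')(10), -19)) = Add(15, Mul(Add(2, Mul(-4, Pow(10, 2))), -19)) = Add(15, Mul(Add(2, Mul(-4, 100)), -19)) = Add(15, Mul(Add(2, -400), -19)) = Add(15, Mul(-398, -19)) = Add(15, 7562) = 7577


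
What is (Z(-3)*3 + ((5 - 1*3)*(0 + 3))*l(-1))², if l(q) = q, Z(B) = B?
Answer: 225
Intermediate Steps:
(Z(-3)*3 + ((5 - 1*3)*(0 + 3))*l(-1))² = (-3*3 + ((5 - 1*3)*(0 + 3))*(-1))² = (-9 + ((5 - 3)*3)*(-1))² = (-9 + (2*3)*(-1))² = (-9 + 6*(-1))² = (-9 - 6)² = (-15)² = 225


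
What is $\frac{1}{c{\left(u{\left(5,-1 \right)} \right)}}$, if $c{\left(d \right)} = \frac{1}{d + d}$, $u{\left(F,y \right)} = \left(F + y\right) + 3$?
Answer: $14$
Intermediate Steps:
$u{\left(F,y \right)} = 3 + F + y$
$c{\left(d \right)} = \frac{1}{2 d}$
$\frac{1}{c{\left(u{\left(5,-1 \right)} \right)}} = \frac{1}{\frac{1}{2} \frac{1}{3 + 5 - 1}} = \frac{1}{\frac{1}{2} \cdot \frac{1}{7}} = \frac{1}{\frac{1}{14}} = 14$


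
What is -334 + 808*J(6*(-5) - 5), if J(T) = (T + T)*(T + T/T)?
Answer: 1922706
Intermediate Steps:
J(T) = 2*T*(1 + T) (J(T) = (2*T)*(T + 1) = (2*T)*(1 + T) = 2*T*(1 + T))
-334 + 808*J(6*(-5) - 5) = -334 + 808*(2*(6*(-5) - 5)*(1 + (6*(-5) - 5))) = -334 + 808*(2*(-30 - 5)*(1 + (-30 - 5))) = -334 + 808*(2*(-35)*(1 - 35)) = -334 + 808*(2*(-35)*(-34)) = -334 + 808*2380 = -334 + 1923040 = 1922706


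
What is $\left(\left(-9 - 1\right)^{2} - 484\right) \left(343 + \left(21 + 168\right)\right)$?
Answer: $-204288$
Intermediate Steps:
$\left(\left(-9 - 1\right)^{2} - 484\right) \left(343 + \left(21 + 168\right)\right) = \left(\left(-10\right)^{2} - 484\right) \left(343 + 189\right) = \left(100 - 484\right) 532 = \left(-384\right) 532 = -204288$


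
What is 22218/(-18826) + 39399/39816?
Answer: -23817719/124929336 ≈ -0.19065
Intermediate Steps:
22218/(-18826) + 39399/39816 = 22218*(-1/18826) + 39399*(1/39816) = -11109/9413 + 13133/13272 = -23817719/124929336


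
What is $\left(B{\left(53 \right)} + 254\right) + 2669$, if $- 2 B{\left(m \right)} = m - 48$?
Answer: $\frac{5841}{2} \approx 2920.5$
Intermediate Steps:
$B{\left(m \right)} = 24 - \frac{m}{2}$ ($B{\left(m \right)} = - \frac{m - 48}{2} = - \frac{-48 + m}{2} = 24 - \frac{m}{2}$)
$\left(B{\left(53 \right)} + 254\right) + 2669 = \left(\left(24 - \frac{53}{2}\right) + 254\right) + 2669 = \left(- \frac{5}{2} + 254\right) + 2669 = \frac{503}{2} + 2669 = \frac{5841}{2}$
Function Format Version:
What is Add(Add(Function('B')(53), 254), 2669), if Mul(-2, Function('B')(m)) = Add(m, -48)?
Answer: Rational(5841, 2) ≈ 2920.5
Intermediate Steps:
Function('B')(m) = Add(24, Mul(Rational(-1, 2), m)) (Function('B')(m) = Mul(Rational(-1, 2), Add(m, -48)) = Mul(Rational(-1, 2), Add(-48, m)) = Add(24, Mul(Rational(-1, 2), m)))
Add(Add(Function('B')(53), 254), 2669) = Add(Add(Add(24, Mul(Rational(-1, 2), 53)), 254), 2669) = Add(Add(Add(24, Rational(-53, 2)), 254), 2669) = Add(Add(Rational(-5, 2), 254), 2669) = Add(Rational(503, 2), 2669) = Rational(5841, 2)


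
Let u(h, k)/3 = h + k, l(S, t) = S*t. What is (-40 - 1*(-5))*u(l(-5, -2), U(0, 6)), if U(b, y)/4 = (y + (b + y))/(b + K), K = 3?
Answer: -2730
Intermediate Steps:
U(b, y) = 4*(b + 2*y)/(3 + b) (U(b, y) = 4*((y + (b + y))/(b + 3)) = 4*((b + 2*y)/(3 + b)) = 4*(b + 2*y)/(3 + b))
u(h, k) = 3*h + 3*k (u(h, k) = 3*(h + k) = 3*h + 3*k)
(-40 - 1*(-5))*u(l(-5, -2), U(0, 6)) = (-40 - 1*(-5))*(3*(-5*(-2)) + 3*(4*(0 + 2*6)/(3 + 0))) = (-40 + 5)*(3*10 + 3*(4*(0 + 12)/3)) = -35*(30 + 3*(4*(⅓)*12)) = -35*(30 + 3*16) = -35*(30 + 48) = -35*78 = -2730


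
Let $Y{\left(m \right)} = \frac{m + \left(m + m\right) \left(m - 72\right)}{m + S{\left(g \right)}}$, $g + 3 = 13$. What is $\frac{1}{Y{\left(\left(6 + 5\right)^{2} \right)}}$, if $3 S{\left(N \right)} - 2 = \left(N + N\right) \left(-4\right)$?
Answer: $\frac{95}{11979} \approx 0.0079305$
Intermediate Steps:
$g = 10$ ($g = -3 + 13 = 10$)
$S{\left(N \right)} = \frac{2}{3} - \frac{8 N}{3}$ ($S{\left(N \right)} = \frac{2}{3} + \frac{\left(N + N\right) \left(-4\right)}{3} = \frac{2}{3} + \frac{2 N \left(-4\right)}{3} = \frac{2}{3} + \frac{\left(-8\right) N}{3} = \frac{2}{3} - \frac{8 N}{3}$)
$Y{\left(m \right)} = \frac{m + 2 m \left(-72 + m\right)}{-26 + m}$ ($Y{\left(m \right)} = \frac{m + \left(m + m\right) \left(m - 72\right)}{m + \left(\frac{2}{3} - \frac{80}{3}\right)} = \frac{m + 2 m \left(-72 + m\right)}{m + \left(\frac{2}{3} - \frac{80}{3}\right)} = \frac{m + 2 m \left(-72 + m\right)}{m - 26} = \frac{m + 2 m \left(-72 + m\right)}{-26 + m}$)
$\frac{1}{Y{\left(\left(6 + 5\right)^{2} \right)}} = \frac{1}{\left(6 + 5\right)^{2} \frac{1}{-26 + \left(6 + 5\right)^{2}} \left(-143 + 2 \left(6 + 5\right)^{2}\right)} = \frac{1}{11^{2} \frac{1}{-26 + 11^{2}} \left(-143 + 2 \cdot 11^{2}\right)} = \frac{1}{121 \frac{1}{-26 + 121} \left(-143 + 2 \cdot 121\right)} = \frac{1}{121 \cdot \frac{1}{95} \left(-143 + 242\right)} = \frac{1}{121 \cdot \frac{1}{95} \cdot 99} = \frac{1}{\frac{11979}{95}} = \frac{95}{11979}$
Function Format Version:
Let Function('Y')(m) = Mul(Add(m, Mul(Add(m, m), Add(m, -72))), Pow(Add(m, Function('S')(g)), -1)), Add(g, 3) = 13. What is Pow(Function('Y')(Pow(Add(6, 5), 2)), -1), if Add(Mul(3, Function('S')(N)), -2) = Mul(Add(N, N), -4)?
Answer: Rational(95, 11979) ≈ 0.0079305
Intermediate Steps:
g = 10 (g = Add(-3, 13) = 10)
Function('S')(N) = Add(Rational(2, 3), Mul(Rational(-8, 3), N)) (Function('S')(N) = Add(Rational(2, 3), Mul(Rational(1, 3), Mul(Add(N, N), -4))) = Add(Rational(2, 3), Mul(Rational(1, 3), Mul(Mul(2, N), -4))) = Add(Rational(2, 3), Mul(Rational(1, 3), Mul(-8, N))) = Add(Rational(2, 3), Mul(Rational(-8, 3), N)))
Function('Y')(m) = Mul(Pow(Add(-26, m), -1), Add(m, Mul(2, m, Add(-72, m)))) (Function('Y')(m) = Mul(Add(m, Mul(Add(m, m), Add(m, -72))), Pow(Add(m, Add(Rational(2, 3), Mul(Rational(-8, 3), 10))), -1)) = Mul(Add(m, Mul(Mul(2, m), Add(-72, m))), Pow(Add(m, Add(Rational(2, 3), Rational(-80, 3))), -1)) = Mul(Add(m, Mul(2, m, Add(-72, m))), Pow(Add(m, -26), -1)) = Mul(Add(m, Mul(2, m, Add(-72, m))), Pow(Add(-26, m), -1)) = Mul(Pow(Add(-26, m), -1), Add(m, Mul(2, m, Add(-72, m)))))
Pow(Function('Y')(Pow(Add(6, 5), 2)), -1) = Pow(Mul(Pow(Add(6, 5), 2), Pow(Add(-26, Pow(Add(6, 5), 2)), -1), Add(-143, Mul(2, Pow(Add(6, 5), 2)))), -1) = Pow(Mul(Pow(11, 2), Pow(Add(-26, Pow(11, 2)), -1), Add(-143, Mul(2, Pow(11, 2)))), -1) = Pow(Mul(121, Pow(Add(-26, 121), -1), Add(-143, Mul(2, 121))), -1) = Pow(Mul(121, Pow(95, -1), Add(-143, 242)), -1) = Pow(Mul(121, Rational(1, 95), 99), -1) = Pow(Rational(11979, 95), -1) = Rational(95, 11979)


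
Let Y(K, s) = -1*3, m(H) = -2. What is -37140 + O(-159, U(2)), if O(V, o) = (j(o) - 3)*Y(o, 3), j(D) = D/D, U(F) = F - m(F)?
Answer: -37134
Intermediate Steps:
Y(K, s) = -3
U(F) = 2 + F (U(F) = F - 1*(-2) = F + 2 = 2 + F)
j(D) = 1
O(V, o) = 6 (O(V, o) = (1 - 3)*(-3) = -2*(-3) = 6)
-37140 + O(-159, U(2)) = -37140 + 6 = -37134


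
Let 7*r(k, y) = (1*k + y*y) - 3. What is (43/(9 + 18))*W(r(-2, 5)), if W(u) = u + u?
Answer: 1720/189 ≈ 9.1005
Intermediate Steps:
r(k, y) = -3/7 + k/7 + y²/7 (r(k, y) = ((1*k + y*y) - 3)/7 = ((k + y²) - 3)/7 = (-3 + k + y²)/7 = -3/7 + k/7 + y²/7)
W(u) = 2*u
(43/(9 + 18))*W(r(-2, 5)) = (43/(9 + 18))*(2*(-3/7 + (⅐)*(-2) + (⅐)*5²)) = (43/27)*(2*(-3/7 - 2/7 + (⅐)*25)) = ((1/27)*43)*(2*(-3/7 - 2/7 + 25/7)) = 43*(2*(20/7))/27 = (43/27)*(40/7) = 1720/189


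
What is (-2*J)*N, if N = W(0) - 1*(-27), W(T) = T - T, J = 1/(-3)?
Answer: 18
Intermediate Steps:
J = -1/3 ≈ -0.33333
W(T) = 0
N = 27 (N = 0 - 1*(-27) = 0 + 27 = 27)
(-2*J)*N = -2*(-1/3)*27 = (2/3)*27 = 18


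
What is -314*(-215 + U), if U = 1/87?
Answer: 5873056/87 ≈ 67506.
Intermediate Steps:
U = 1/87 ≈ 0.011494
-314*(-215 + U) = -314*(-215 + 1/87) = -314*(-18704/87) = 5873056/87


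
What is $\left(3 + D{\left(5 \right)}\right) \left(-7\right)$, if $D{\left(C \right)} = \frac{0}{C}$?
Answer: $-21$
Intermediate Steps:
$D{\left(C \right)} = 0$
$\left(3 + D{\left(5 \right)}\right) \left(-7\right) = \left(3 + 0\right) \left(-7\right) = 3 \left(-7\right) = -21$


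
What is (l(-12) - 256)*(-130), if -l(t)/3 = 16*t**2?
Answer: 931840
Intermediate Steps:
l(t) = -48*t**2
(l(-12) - 256)*(-130) = (-48*(-12)**2 - 256)*(-130) = (-48*144 - 256)*(-130) = (-6912 - 256)*(-130) = -7168*(-130) = 931840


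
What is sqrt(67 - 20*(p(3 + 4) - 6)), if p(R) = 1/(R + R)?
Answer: sqrt(9093)/7 ≈ 13.622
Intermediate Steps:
p(R) = 1/(2*R)
sqrt(67 - 20*(p(3 + 4) - 6)) = sqrt(67 - 20*(1/(2*(3 + 4)) - 6)) = sqrt(67 - 20*((1/2)/7 - 6)) = sqrt(67 - 20*((1/2)*(1/7) - 6)) = sqrt(67 - 20*(1/14 - 6)) = sqrt(67 - 20*(-83/14)) = sqrt(67 + 830/7) = sqrt(1299/7) = sqrt(9093)/7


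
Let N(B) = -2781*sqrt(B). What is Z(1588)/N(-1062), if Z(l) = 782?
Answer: 391*I*sqrt(118)/492237 ≈ 0.0086287*I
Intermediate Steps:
Z(1588)/N(-1062) = 782/((-8343*I*sqrt(118))) = 782*(I*sqrt(118)/984474) = 391*I*sqrt(118)/492237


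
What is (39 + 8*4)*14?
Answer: 994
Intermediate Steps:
(39 + 8*4)*14 = (39 + 32)*14 = 71*14 = 994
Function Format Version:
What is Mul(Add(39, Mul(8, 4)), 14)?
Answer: 994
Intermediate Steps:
Mul(Add(39, Mul(8, 4)), 14) = Mul(Add(39, 32), 14) = Mul(71, 14) = 994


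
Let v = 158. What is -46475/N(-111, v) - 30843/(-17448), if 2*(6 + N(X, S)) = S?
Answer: -269548087/424568 ≈ -634.88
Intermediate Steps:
N(X, S) = -6 + S/2
-46475/N(-111, v) - 30843/(-17448) = -46475/(-6 + (½)*158) - 30843/(-17448) = -46475/(-6 + 79) - 30843*(-1/17448) = -46475/73 + 10281/5816 = -269548087/424568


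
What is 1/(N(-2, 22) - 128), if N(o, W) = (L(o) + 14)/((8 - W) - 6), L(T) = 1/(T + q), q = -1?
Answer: -60/7721 ≈ -0.0077710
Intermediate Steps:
L(T) = 1/(-1 + T) (L(T) = 1/(T - 1) = 1/(-1 + T))
N(o, W) = (14 + 1/(-1 + o))/(2 - W) (N(o, W) = (1/(-1 + o) + 14)/((8 - W) - 6) = (14 + 1/(-1 + o))/(2 - W))
1/(N(-2, 22) - 128) = 1/((13 - 14*(-2))/((-1 - 2)*(-2 + 22)) - 128) = 1/((13 + 28)/(-3*20) - 128) = 1/(-⅓*1/20*41 - 128) = 1/(-41/60 - 128) = 1/(-7721/60) = -60/7721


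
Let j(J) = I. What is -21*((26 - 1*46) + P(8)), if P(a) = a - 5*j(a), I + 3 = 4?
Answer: 357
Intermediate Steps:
I = 1 (I = -3 + 4 = 1)
j(J) = 1
P(a) = -5 + a (P(a) = a - 5*1 = a - 5 = -5 + a)
-21*((26 - 1*46) + P(8)) = -21*((26 - 1*46) + (-5 + 8)) = -21*((26 - 46) + 3) = -21*(-20 + 3) = -21*(-17) = 357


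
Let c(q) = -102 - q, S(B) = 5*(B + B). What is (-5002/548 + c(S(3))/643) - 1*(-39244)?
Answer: 6912442097/176182 ≈ 39235.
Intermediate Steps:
S(B) = 10*B (S(B) = 5*(2*B) = 10*B)
(-5002/548 + c(S(3))/643) - 1*(-39244) = (-5002/548 + (-102 - 10*3)/643) - 1*(-39244) = (-5002*1/548 + (-102 - 1*30)*(1/643)) + 39244 = (-2501/274 + (-102 - 30)*(1/643)) + 39244 = (-2501/274 - 132*1/643) + 39244 = (-2501/274 - 132/643) + 39244 = -1644311/176182 + 39244 = 6912442097/176182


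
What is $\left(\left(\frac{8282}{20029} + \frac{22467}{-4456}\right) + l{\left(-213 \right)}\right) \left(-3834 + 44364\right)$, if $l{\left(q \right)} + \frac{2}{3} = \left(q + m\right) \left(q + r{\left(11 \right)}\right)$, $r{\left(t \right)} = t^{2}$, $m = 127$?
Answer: $\frac{14300347304658065}{44624612} \approx 3.2046 \cdot 10^{8}$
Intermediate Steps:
$l{\left(q \right)} = - \frac{2}{3} + \left(121 + q\right) \left(127 + q\right)$ ($l{\left(q \right)} = - \frac{2}{3} + \left(q + 127\right) \left(q + 11^{2}\right) = - \frac{2}{3} + \left(127 + q\right) \left(q + 121\right) = - \frac{2}{3} + \left(127 + q\right) \left(121 + q\right) = - \frac{2}{3} + \left(121 + q\right) \left(127 + q\right)$)
$\left(\left(\frac{8282}{20029} + \frac{22467}{-4456}\right) + l{\left(-213 \right)}\right) \left(-3834 + 44364\right) = \left(\left(\frac{8282}{20029} + \frac{22467}{-4456}\right) + \left(\frac{46099}{3} + \left(-213\right)^{2} + 248 \left(-213\right)\right)\right) \left(-3834 + 44364\right) = \left(\left(8282 \cdot \frac{1}{20029} + 22467 \left(- \frac{1}{4456}\right)\right) + \left(\frac{46099}{3} + 45369 - 52824\right)\right) 40530 = \left(\left(\frac{8282}{20029} - \frac{22467}{4456}\right) + \frac{23734}{3}\right) 40530 = \left(- \frac{413086951}{89249224} + \frac{23734}{3}\right) 40530 = \frac{2117001821563}{267747672} \cdot 40530 = \frac{14300347304658065}{44624612}$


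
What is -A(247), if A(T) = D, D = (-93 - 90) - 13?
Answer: 196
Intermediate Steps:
D = -196 (D = -183 - 13 = -196)
A(T) = -196
-A(247) = -1*(-196) = 196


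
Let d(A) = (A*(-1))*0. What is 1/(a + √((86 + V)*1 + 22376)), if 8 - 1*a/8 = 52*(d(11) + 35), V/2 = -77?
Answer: -1208/17509309 - 13*√33/105055854 ≈ -6.9703e-5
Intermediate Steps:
V = -154 (V = 2*(-77) = -154)
d(A) = 0 (d(A) = -A*0 = 0)
a = -14496 (a = 64 - 416*(0 + 35) = 64 - 416*35 = 64 - 8*1820 = 64 - 14560 = -14496)
1/(a + √((86 + V)*1 + 22376)) = 1/(-14496 + √((86 - 154)*1 + 22376)) = 1/(-14496 + √(-68*1 + 22376)) = 1/(-14496 + √(-68 + 22376)) = 1/(-14496 + √22308) = 1/(-14496 + 26*√33)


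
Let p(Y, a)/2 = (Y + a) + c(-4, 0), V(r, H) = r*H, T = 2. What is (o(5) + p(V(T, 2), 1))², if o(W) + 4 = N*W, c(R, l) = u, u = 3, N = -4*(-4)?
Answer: 8464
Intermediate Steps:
N = 16
c(R, l) = 3
V(r, H) = H*r
o(W) = -4 + 16*W
p(Y, a) = 6 + 2*Y + 2*a (p(Y, a) = 2*((Y + a) + 3) = 2*(3 + Y + a) = 6 + 2*Y + 2*a)
(o(5) + p(V(T, 2), 1))² = ((-4 + 16*5) + (6 + 2*(2*2) + 2*1))² = ((-4 + 80) + (6 + 2*4 + 2))² = (76 + (6 + 8 + 2))² = (76 + 16)² = 92² = 8464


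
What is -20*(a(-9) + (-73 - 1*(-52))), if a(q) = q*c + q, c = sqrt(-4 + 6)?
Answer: 600 + 180*sqrt(2) ≈ 854.56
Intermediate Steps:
c = sqrt(2) ≈ 1.4142
a(q) = q + q*sqrt(2) (a(q) = q*sqrt(2) + q = q + q*sqrt(2))
-20*(a(-9) + (-73 - 1*(-52))) = -20*(-9*(1 + sqrt(2)) + (-73 - 1*(-52))) = -20*((-9 - 9*sqrt(2)) + (-73 + 52)) = -20*((-9 - 9*sqrt(2)) - 21) = -20*(-30 - 9*sqrt(2)) = 600 + 180*sqrt(2)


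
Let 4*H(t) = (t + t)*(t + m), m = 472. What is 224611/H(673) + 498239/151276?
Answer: 451892007087/116571016460 ≈ 3.8765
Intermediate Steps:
H(t) = t*(472 + t)/2 (H(t) = ((t + t)*(t + 472))/4 = ((2*t)*(472 + t))/4 = (2*t*(472 + t))/4 = t*(472 + t)/2)
224611/H(673) + 498239/151276 = 224611/(((1/2)*673*(472 + 673))) + 498239/151276 = 224611/(((1/2)*673*1145)) + 498239*(1/151276) = 224611/(770585/2) + 498239/151276 = 224611*(2/770585) + 498239/151276 = 449222/770585 + 498239/151276 = 451892007087/116571016460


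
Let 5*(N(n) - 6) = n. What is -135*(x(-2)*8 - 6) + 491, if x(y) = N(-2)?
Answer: -4747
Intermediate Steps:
N(n) = 6 + n/5
x(y) = 28/5 (x(y) = 6 + (⅕)*(-2) = 6 - ⅖ = 28/5)
-135*(x(-2)*8 - 6) + 491 = -135*((28/5)*8 - 6) + 491 = -135*(224/5 - 6) + 491 = -135*194/5 + 491 = -5238 + 491 = -4747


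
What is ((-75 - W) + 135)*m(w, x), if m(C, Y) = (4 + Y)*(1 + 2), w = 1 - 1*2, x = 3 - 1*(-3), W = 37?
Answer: 690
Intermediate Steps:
x = 6 (x = 3 + 3 = 6)
w = -1 (w = 1 - 2 = -1)
m(C, Y) = 12 + 3*Y (m(C, Y) = (4 + Y)*3 = 12 + 3*Y)
((-75 - W) + 135)*m(w, x) = ((-75 - 1*37) + 135)*(12 + 3*6) = ((-75 - 37) + 135)*(12 + 18) = (-112 + 135)*30 = 23*30 = 690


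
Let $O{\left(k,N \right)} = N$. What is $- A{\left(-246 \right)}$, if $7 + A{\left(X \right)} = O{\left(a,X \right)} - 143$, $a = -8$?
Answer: $396$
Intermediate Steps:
$A{\left(X \right)} = -150 + X$ ($A{\left(X \right)} = -7 + \left(X - 143\right) = -7 + \left(-143 + X\right) = -150 + X$)
$- A{\left(-246 \right)} = - (-150 - 246) = \left(-1\right) \left(-396\right) = 396$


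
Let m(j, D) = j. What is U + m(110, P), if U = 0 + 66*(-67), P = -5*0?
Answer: -4312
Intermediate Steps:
P = 0
U = -4422 (U = 0 - 4422 = -4422)
U + m(110, P) = -4422 + 110 = -4312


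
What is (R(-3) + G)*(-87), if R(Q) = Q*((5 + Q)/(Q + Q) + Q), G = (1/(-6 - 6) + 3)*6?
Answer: -4785/2 ≈ -2392.5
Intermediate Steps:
G = 35/2 (G = (1/(-12) + 3)*6 = (-1/12 + 3)*6 = (35/12)*6 = 35/2 ≈ 17.500)
R(Q) = Q*(Q + (5 + Q)/(2*Q)) (R(Q) = Q*((5 + Q)/((2*Q)) + Q) = Q*((5 + Q)*(1/(2*Q)) + Q) = Q*((5 + Q)/(2*Q) + Q) = Q*(Q + (5 + Q)/(2*Q)))
(R(-3) + G)*(-87) = ((5/2 + (-3)**2 + (1/2)*(-3)) + 35/2)*(-87) = ((5/2 + 9 - 3/2) + 35/2)*(-87) = (10 + 35/2)*(-87) = (55/2)*(-87) = -4785/2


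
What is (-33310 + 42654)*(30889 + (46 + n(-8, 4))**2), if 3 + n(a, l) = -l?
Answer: 302839040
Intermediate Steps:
n(a, l) = -3 - l
(-33310 + 42654)*(30889 + (46 + n(-8, 4))**2) = (-33310 + 42654)*(30889 + (46 + (-3 - 1*4))**2) = 9344*(30889 + (46 + (-3 - 4))**2) = 9344*(30889 + (46 - 7)**2) = 9344*(30889 + 39**2) = 9344*(30889 + 1521) = 9344*32410 = 302839040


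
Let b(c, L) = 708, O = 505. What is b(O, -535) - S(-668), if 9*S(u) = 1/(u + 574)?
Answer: 598969/846 ≈ 708.00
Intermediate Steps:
S(u) = 1/(9*(574 + u)) (S(u) = 1/(9*(u + 574)) = 1/(9*(574 + u)))
b(O, -535) - S(-668) = 708 - 1/(9*(574 - 668)) = 708 - 1/(9*(-94)) = 708 - (-1)/(9*94) = 708 - 1*(-1/846) = 708 + 1/846 = 598969/846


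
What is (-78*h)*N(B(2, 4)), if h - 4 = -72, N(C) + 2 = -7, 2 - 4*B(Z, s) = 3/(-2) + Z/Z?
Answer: -47736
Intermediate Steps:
B(Z, s) = 5/8 (B(Z, s) = 1/2 - (3/(-2) + Z/Z)/4 = 1/2 - (3*(-1/2) + 1)/4 = 1/2 - (-3/2 + 1)/4 = 1/2 - 1/4*(-1/2) = 1/2 + 1/8 = 5/8)
N(C) = -9 (N(C) = -2 - 7 = -9)
h = -68 (h = 4 - 72 = -68)
(-78*h)*N(B(2, 4)) = -78*(-68)*(-9) = 5304*(-9) = -47736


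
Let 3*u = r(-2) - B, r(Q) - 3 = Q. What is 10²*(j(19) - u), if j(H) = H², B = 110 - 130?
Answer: 35400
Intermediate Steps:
r(Q) = 3 + Q
B = -20
u = 7 (u = ((3 - 2) - 1*(-20))/3 = (1 + 20)/3 = (⅓)*21 = 7)
10²*(j(19) - u) = 10²*(19² - 1*7) = 100*(361 - 7) = 100*354 = 35400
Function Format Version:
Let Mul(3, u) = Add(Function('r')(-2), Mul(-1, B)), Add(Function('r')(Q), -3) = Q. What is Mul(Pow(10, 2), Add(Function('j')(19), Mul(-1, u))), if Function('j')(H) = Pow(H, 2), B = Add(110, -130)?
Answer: 35400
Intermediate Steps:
Function('r')(Q) = Add(3, Q)
B = -20
u = 7 (u = Mul(Rational(1, 3), Add(Add(3, -2), Mul(-1, -20))) = Mul(Rational(1, 3), Add(1, 20)) = Mul(Rational(1, 3), 21) = 7)
Mul(Pow(10, 2), Add(Function('j')(19), Mul(-1, u))) = Mul(Pow(10, 2), Add(Pow(19, 2), Mul(-1, 7))) = Mul(100, Add(361, -7)) = Mul(100, 354) = 35400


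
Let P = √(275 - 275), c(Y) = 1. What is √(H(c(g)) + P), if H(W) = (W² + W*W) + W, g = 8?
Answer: √3 ≈ 1.7320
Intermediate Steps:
H(W) = W + 2*W² (H(W) = (W² + W²) + W = 2*W² + W = W + 2*W²)
P = 0 (P = √0 = 0)
√(H(c(g)) + P) = √(1*(1 + 2*1) + 0) = √(1*(1 + 2) + 0) = √(1*3 + 0) = √(3 + 0) = √3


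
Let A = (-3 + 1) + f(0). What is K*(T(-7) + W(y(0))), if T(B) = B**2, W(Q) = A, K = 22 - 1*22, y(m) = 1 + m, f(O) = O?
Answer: 0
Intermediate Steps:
K = 0 (K = 22 - 22 = 0)
A = -2 (A = (-3 + 1) + 0 = -2 + 0 = -2)
W(Q) = -2
K*(T(-7) + W(y(0))) = 0*((-7)**2 - 2) = 0*(49 - 2) = 0*47 = 0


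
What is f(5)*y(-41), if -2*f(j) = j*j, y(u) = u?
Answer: 1025/2 ≈ 512.50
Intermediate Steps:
f(j) = -j**2/2 (f(j) = -j*j/2 = -j**2/2)
f(5)*y(-41) = -1/2*5**2*(-41) = -1/2*25*(-41) = -25/2*(-41) = 1025/2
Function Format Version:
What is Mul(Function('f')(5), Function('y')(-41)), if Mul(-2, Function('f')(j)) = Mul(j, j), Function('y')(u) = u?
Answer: Rational(1025, 2) ≈ 512.50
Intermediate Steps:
Function('f')(j) = Mul(Rational(-1, 2), Pow(j, 2)) (Function('f')(j) = Mul(Rational(-1, 2), Mul(j, j)) = Mul(Rational(-1, 2), Pow(j, 2)))
Mul(Function('f')(5), Function('y')(-41)) = Mul(Mul(Rational(-1, 2), Pow(5, 2)), -41) = Mul(Mul(Rational(-1, 2), 25), -41) = Mul(Rational(-25, 2), -41) = Rational(1025, 2)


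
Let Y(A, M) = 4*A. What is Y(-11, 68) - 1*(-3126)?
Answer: 3082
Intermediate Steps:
Y(-11, 68) - 1*(-3126) = 4*(-11) - 1*(-3126) = -44 + 3126 = 3082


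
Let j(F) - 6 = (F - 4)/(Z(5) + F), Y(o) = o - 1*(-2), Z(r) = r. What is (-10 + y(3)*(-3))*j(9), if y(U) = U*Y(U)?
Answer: -4895/14 ≈ -349.64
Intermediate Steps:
Y(o) = 2 + o (Y(o) = o + 2 = 2 + o)
y(U) = U*(2 + U)
j(F) = 6 + (-4 + F)/(5 + F) (j(F) = 6 + (F - 4)/(5 + F) = 6 + (-4 + F)/(5 + F))
(-10 + y(3)*(-3))*j(9) = (-10 + (3*(2 + 3))*(-3))*((26 + 7*9)/(5 + 9)) = (-10 + (3*5)*(-3))*((26 + 63)/14) = (-10 + 15*(-3))*((1/14)*89) = (-10 - 45)*(89/14) = -55*89/14 = -4895/14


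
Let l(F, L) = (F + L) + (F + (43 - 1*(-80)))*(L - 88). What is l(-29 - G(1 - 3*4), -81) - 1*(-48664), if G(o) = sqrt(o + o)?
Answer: 32668 + 168*I*sqrt(22) ≈ 32668.0 + 787.99*I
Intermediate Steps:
G(o) = sqrt(2)*sqrt(o) (G(o) = sqrt(2*o) = sqrt(2)*sqrt(o))
l(F, L) = F + L + (-88 + L)*(123 + F) (l(F, L) = (F + L) + (F + (43 + 80))*(-88 + L) = (F + L) + (F + 123)*(-88 + L) = (F + L) + (123 + F)*(-88 + L) = (F + L) + (-88 + L)*(123 + F) = F + L + (-88 + L)*(123 + F))
l(-29 - G(1 - 3*4), -81) - 1*(-48664) = (-10824 - 87*(-29 - sqrt(2)*sqrt(1 - 3*4)) + 124*(-81) + (-29 - sqrt(2)*sqrt(1 - 3*4))*(-81)) - 1*(-48664) = (-10824 - 87*(-29 - sqrt(2)*sqrt(1 - 12)) - 10044 + (-29 - sqrt(2)*sqrt(1 - 12))*(-81)) + 48664 = (-10824 - 87*(-29 - sqrt(2)*sqrt(-11)) - 10044 + (-29 - sqrt(2)*sqrt(-11))*(-81)) + 48664 = (-10824 - 87*(-29 - sqrt(2)*I*sqrt(11)) - 10044 + (-29 - sqrt(2)*I*sqrt(11))*(-81)) + 48664 = (-10824 - 87*(-29 - I*sqrt(22)) - 10044 + (-29 - I*sqrt(22))*(-81)) + 48664 = (-10824 + (2523 + 87*I*sqrt(22)) - 10044 + (2349 + 81*I*sqrt(22))) + 48664 = (-15996 + 168*I*sqrt(22)) + 48664 = 32668 + 168*I*sqrt(22)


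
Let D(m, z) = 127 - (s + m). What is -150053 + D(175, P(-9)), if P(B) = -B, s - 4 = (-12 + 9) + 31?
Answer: -150133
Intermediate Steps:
s = 32 (s = 4 + ((-12 + 9) + 31) = 4 + (-3 + 31) = 4 + 28 = 32)
D(m, z) = 95 - m (D(m, z) = 127 - (32 + m) = 127 + (-32 - m) = 95 - m)
-150053 + D(175, P(-9)) = -150053 + (95 - 1*175) = -150053 + (95 - 175) = -150053 - 80 = -150133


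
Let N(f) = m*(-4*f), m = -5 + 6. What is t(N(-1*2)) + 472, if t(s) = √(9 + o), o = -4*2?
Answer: 473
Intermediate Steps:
m = 1
o = -8
N(f) = -4*f (N(f) = 1*(-4*f) = -4*f)
t(s) = 1 (t(s) = √(9 - 8) = √1 = 1)
t(N(-1*2)) + 472 = 1 + 472 = 473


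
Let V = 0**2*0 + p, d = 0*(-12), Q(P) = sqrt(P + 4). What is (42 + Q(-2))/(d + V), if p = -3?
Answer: -14 - sqrt(2)/3 ≈ -14.471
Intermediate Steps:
Q(P) = sqrt(4 + P)
d = 0
V = -3 (V = 0**2*0 - 3 = 0*0 - 3 = 0 - 3 = -3)
(42 + Q(-2))/(d + V) = (42 + sqrt(4 - 2))/(0 - 3) = (42 + sqrt(2))/(-3) = -(42 + sqrt(2))/3 = -14 - sqrt(2)/3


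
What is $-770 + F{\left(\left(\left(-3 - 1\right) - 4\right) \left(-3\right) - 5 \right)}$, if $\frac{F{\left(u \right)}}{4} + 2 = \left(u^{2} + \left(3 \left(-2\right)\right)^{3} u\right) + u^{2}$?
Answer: $-14306$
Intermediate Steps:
$F{\left(u \right)} = -8 - 864 u + 8 u^{2}$ ($F{\left(u \right)} = -8 + 4 \left(\left(u^{2} + \left(3 \left(-2\right)\right)^{3} u\right) + u^{2}\right) = -8 + 4 \left(\left(u^{2} + \left(-6\right)^{3} u\right) + u^{2}\right) = -8 + 4 \left(\left(u^{2} - 216 u\right) + u^{2}\right) = -8 + 4 \left(- 216 u + 2 u^{2}\right) = -8 + \left(- 864 u + 8 u^{2}\right) = -8 - 864 u + 8 u^{2}$)
$-770 + F{\left(\left(\left(-3 - 1\right) - 4\right) \left(-3\right) - 5 \right)} = -770 - \left(8 - 8 \left(\left(\left(-3 - 1\right) - 4\right) \left(-3\right) - 5\right)^{2} + 864 \left(\left(\left(-3 - 1\right) - 4\right) \left(-3\right) - 5\right)\right) = -770 - \left(8 - 8 \left(\left(-4 - 4\right) \left(-3\right) - 5\right)^{2} + 864 \left(\left(-4 - 4\right) \left(-3\right) - 5\right)\right) = -770 - \left(8 - 8 \left(\left(-8\right) \left(-3\right) - 5\right)^{2} + 864 \left(\left(-8\right) \left(-3\right) - 5\right)\right) = -770 - \left(8 - 8 \left(24 - 5\right)^{2} + 864 \left(24 - 5\right)\right) = -770 - \left(16424 - 2888\right) = -770 - 13536 = -14306$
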